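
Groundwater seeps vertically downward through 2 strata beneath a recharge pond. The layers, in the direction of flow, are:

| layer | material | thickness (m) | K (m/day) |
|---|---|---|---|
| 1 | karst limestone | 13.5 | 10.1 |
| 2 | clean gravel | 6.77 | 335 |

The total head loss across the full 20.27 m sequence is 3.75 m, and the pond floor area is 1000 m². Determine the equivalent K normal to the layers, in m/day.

Flow is perpendicular to layering, so the layers act in series and the equivalent K is the thickness-weighted harmonic mean.
Total thickness L = 13.5 + 6.77 = 20.27 m.
Σ(b_i/K_i) = 13.5/10.1 + 6.77/335 = 1.357 d.
K_eq = L / Σ(b_i/K_i) = 20.27 / 1.357 = 14.94 m/day.

14.9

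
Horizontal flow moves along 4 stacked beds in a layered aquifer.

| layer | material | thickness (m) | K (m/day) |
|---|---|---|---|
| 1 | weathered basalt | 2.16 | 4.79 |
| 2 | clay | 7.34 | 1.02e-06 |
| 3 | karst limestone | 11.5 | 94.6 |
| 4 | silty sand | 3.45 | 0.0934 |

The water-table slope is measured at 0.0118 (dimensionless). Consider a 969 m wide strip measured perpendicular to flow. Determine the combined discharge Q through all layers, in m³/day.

12600

Flow is parallel to layering, so each bed carries its own Darcy discharge and the transmissivities add.
Σ(K_i·b_i) = 4.79×2.16 + 1.02e-06×7.34 + 94.6×11.5 + 0.0934×3.45 = 1099 m²/day.
Hydraulic gradient i = 0.0118.
Q = Σ(K_i·b_i) · W · i = 1099 × 969 × 0.01180 = 12561 m³/day.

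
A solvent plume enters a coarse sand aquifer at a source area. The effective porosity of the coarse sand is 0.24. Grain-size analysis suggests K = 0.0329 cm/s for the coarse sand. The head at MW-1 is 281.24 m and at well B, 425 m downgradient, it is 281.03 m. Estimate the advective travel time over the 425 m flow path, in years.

19.9

Convert K: 0.0329 cm/s × 864 = 28.43 m/day.
Hydraulic gradient i = (281.24 − 281.03) / 425 = 0.21 / 425 = 0.0004941.
Darcy flux q = K · i = 28.43 × 0.0004941 = 0.01405 m/day.
Seepage velocity v = q / n_e = 0.01405 / 0.24 = 0.05852 m/day.
Travel time t = L / v = 425 / 0.05852 = 7262 days = 19.88 years.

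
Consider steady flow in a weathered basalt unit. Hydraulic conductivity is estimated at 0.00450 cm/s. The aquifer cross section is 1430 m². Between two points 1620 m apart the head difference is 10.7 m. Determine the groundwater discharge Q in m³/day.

36.7

Convert K: 0.00450 cm/s × 864 = 3.888 m/day.
Hydraulic gradient i = Δh / L = 10.7 / 1620 = 0.006605.
Darcy's law: Q = K · A · i = 3.888 × 1430 × 0.006605 = 36.72 m³/day.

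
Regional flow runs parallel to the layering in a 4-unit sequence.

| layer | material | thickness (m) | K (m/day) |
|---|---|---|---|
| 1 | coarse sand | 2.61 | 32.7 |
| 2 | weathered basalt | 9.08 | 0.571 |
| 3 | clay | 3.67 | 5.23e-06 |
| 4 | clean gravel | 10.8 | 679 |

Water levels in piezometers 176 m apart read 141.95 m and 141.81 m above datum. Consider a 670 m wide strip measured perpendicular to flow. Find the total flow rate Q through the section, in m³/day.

Flow is parallel to layering, so each bed carries its own Darcy discharge and the transmissivities add.
Σ(K_i·b_i) = 32.7×2.61 + 0.571×9.08 + 5.23e-06×3.67 + 679×10.8 = 7424 m²/day.
Hydraulic gradient i = (141.95 − 141.81) / 176 = 0.14 / 176 = 0.0007955.
Q = Σ(K_i·b_i) · W · i = 7424 × 670 × 0.0007955 = 3957 m³/day.

3960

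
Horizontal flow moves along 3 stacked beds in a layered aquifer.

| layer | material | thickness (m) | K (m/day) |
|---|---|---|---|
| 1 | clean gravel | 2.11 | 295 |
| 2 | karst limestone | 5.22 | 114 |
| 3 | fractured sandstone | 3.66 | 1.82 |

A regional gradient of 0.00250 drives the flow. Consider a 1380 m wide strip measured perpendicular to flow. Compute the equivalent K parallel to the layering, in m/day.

Flow is parallel to layering, so each bed carries its own Darcy discharge and the transmissivities add.
Σ(K_i·b_i) = 295×2.11 + 114×5.22 + 1.82×3.66 = 1224 m²/day.
Total thickness b = 10.99 m, so K_eq = Σ(K_i·b_i)/b = 111.4 m/day.

111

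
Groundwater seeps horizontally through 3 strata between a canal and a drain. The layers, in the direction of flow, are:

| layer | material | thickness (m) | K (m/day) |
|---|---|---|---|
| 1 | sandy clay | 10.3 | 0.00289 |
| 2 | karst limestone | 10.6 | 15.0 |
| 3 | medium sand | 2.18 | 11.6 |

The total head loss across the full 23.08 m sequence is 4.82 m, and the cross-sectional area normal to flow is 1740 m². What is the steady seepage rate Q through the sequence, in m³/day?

Flow is perpendicular to layering, so the layers act in series and the equivalent K is the thickness-weighted harmonic mean.
Total thickness L = 10.3 + 10.6 + 2.18 = 23.08 m.
Σ(b_i/K_i) = 10.3/0.00289 + 10.6/15.0 + 2.18/11.6 = 3565 d.
K_eq = L / Σ(b_i/K_i) = 23.08 / 3565 = 0.006474 m/day.
Q = K_eq · A · (Δh/L) = 0.006474 × 1740 × (4.82/23.08) = 2.353 m³/day.

2.35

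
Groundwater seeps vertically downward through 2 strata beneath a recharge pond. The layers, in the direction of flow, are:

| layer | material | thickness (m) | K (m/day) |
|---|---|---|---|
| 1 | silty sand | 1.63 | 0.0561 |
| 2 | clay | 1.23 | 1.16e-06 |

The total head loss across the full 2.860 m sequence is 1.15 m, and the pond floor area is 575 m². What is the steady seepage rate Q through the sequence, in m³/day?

Flow is perpendicular to layering, so the layers act in series and the equivalent K is the thickness-weighted harmonic mean.
Total thickness L = 1.63 + 1.23 = 2.860 m.
Σ(b_i/K_i) = 1.63/0.0561 + 1.23/1.16e-06 = 1.060e+06 d.
K_eq = L / Σ(b_i/K_i) = 2.860 / 1.060e+06 = 2.697e-06 m/day.
Q = K_eq · A · (Δh/L) = 2.697e-06 × 575 × (1.15/2.860) = 0.0006236 m³/day.

0.000624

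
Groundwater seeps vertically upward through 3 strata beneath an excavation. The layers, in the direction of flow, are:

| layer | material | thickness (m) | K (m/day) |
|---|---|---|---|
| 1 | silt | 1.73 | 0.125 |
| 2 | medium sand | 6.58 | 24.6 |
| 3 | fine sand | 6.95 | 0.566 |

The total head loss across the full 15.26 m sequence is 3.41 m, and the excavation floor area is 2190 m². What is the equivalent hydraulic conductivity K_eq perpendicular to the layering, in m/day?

Flow is perpendicular to layering, so the layers act in series and the equivalent K is the thickness-weighted harmonic mean.
Total thickness L = 1.73 + 6.58 + 6.95 = 15.26 m.
Σ(b_i/K_i) = 1.73/0.125 + 6.58/24.6 + 6.95/0.566 = 26.39 d.
K_eq = L / Σ(b_i/K_i) = 15.26 / 26.39 = 0.5783 m/day.

0.578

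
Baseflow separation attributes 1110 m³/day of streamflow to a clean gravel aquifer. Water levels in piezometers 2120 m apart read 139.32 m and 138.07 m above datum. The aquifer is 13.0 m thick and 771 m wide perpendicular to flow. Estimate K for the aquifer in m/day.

188

Cross-sectional area A = 771 × 13.0 = 10023 m².
Hydraulic gradient i = (139.32 − 138.07) / 2120 = 1.25 / 2120 = 0.0005896.
From Q = K·A·i, K = Q / (A·i) = 1110 / (10023 × 0.0005896) = 187.8 m/day.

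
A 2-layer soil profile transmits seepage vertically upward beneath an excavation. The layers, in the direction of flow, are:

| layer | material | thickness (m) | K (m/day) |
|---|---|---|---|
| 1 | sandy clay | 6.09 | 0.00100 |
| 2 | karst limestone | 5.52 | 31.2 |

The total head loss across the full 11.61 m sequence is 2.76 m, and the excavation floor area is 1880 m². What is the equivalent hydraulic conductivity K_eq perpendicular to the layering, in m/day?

0.00191

Flow is perpendicular to layering, so the layers act in series and the equivalent K is the thickness-weighted harmonic mean.
Total thickness L = 6.09 + 5.52 = 11.61 m.
Σ(b_i/K_i) = 6.09/0.00100 + 5.52/31.2 = 6090 d.
K_eq = L / Σ(b_i/K_i) = 11.61 / 6090 = 0.001906 m/day.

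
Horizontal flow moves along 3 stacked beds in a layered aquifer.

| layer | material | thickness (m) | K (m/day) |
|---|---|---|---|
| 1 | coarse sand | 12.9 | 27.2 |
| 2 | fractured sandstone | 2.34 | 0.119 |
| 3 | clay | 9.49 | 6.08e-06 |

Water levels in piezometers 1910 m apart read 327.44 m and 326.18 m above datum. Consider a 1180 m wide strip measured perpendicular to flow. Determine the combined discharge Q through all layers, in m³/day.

Flow is parallel to layering, so each bed carries its own Darcy discharge and the transmissivities add.
Σ(K_i·b_i) = 27.2×12.9 + 0.119×2.34 + 6.08e-06×9.49 = 351.2 m²/day.
Hydraulic gradient i = (327.44 − 326.18) / 1910 = 1.26 / 1910 = 0.0006597.
Q = Σ(K_i·b_i) · W · i = 351.2 × 1180 × 0.0006597 = 273.4 m³/day.

273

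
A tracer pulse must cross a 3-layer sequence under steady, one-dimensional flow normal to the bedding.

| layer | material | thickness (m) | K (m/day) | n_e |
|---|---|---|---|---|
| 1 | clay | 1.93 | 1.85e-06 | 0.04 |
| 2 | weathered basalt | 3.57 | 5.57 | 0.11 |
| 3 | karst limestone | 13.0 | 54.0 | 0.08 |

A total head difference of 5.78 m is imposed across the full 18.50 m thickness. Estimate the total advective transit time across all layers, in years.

746

With flow normal to the layers, continuity requires the same specific discharge q through every layer.
Σ(b_i/K_i) = 1.93/1.85e-06 + 3.57/5.57 + 13.0/54.0 = 1.043e+06 d.
q = Δh / Σ(b_i/K_i) = 5.78 / 1.043e+06 = 5.540e-06 m/day.
In each layer the seepage velocity is v_i = q/n_i, so the layer transit time is t_i = b_i·n_i / q:
  layer 1 (clay): t_1 = 1.93 × 0.04 / 5.540e-06 = 13934 d
  layer 2 (weathered basalt): t_2 = 3.57 × 0.11 / 5.540e-06 = 70879 d
  layer 3 (karst limestone): t_3 = 13.0 × 0.08 / 5.540e-06 = 1.877e+05 d
Total t = Σ t_i = 2.725e+05 days = 746.1 years.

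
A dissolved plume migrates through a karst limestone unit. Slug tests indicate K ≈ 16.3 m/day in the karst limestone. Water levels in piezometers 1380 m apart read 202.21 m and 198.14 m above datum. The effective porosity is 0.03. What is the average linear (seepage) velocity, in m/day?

1.60

Hydraulic gradient i = (202.21 − 198.14) / 1380 = 4.07 / 1380 = 0.002949.
Darcy flux q = K · i = 16.30 × 0.002949 = 0.04807 m/day.
Seepage velocity v = q / n_e = 0.04807 / 0.03 = 1.602 m/day.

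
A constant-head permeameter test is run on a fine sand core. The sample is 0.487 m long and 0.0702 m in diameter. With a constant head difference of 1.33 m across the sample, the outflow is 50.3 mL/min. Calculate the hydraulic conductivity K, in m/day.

6.85

Cross-sectional area A = π·(d/2)² = π × (0.0702/2)² = 0.003870 m².
Convert discharge: 50.3 mL/min = 8.383e-07 m³/s.
Darcy's law rearranged: K = Q·L / (A·Δh) = 8.383e-07 × 0.487 / (0.003870 × 1.33) = 7.931e-05 m/s = 6.852 m/day.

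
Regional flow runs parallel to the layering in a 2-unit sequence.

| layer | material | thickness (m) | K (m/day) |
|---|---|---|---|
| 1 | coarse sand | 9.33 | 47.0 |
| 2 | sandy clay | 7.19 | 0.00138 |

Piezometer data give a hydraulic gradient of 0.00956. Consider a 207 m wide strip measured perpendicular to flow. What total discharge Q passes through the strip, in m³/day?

Flow is parallel to layering, so each bed carries its own Darcy discharge and the transmissivities add.
Σ(K_i·b_i) = 47.0×9.33 + 0.00138×7.19 = 438.5 m²/day.
Hydraulic gradient i = 0.00956.
Q = Σ(K_i·b_i) · W · i = 438.5 × 207 × 0.009560 = 867.8 m³/day.

868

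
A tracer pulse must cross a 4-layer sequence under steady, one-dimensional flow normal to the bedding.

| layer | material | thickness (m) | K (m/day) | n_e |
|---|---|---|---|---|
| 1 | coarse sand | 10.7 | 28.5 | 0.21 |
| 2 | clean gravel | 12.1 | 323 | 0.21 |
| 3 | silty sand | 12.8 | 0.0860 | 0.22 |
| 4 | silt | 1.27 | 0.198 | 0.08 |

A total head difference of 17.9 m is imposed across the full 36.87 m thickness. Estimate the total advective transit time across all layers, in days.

With flow normal to the layers, continuity requires the same specific discharge q through every layer.
Σ(b_i/K_i) = 10.7/28.5 + 12.1/323 + 12.8/0.0860 + 1.27/0.198 = 155.7 d.
q = Δh / Σ(b_i/K_i) = 17.9 / 155.7 = 0.1150 m/day.
In each layer the seepage velocity is v_i = q/n_i, so the layer transit time is t_i = b_i·n_i / q:
  layer 1 (coarse sand): t_1 = 10.7 × 0.21 / 0.1150 = 19.54 d
  layer 2 (clean gravel): t_2 = 12.1 × 0.21 / 0.1150 = 22.10 d
  layer 3 (silty sand): t_3 = 12.8 × 0.22 / 0.1150 = 24.49 d
  layer 4 (silt): t_4 = 1.27 × 0.08 / 0.1150 = 0.8835 d
Total t = Σ t_i = 67.01 days.

67.0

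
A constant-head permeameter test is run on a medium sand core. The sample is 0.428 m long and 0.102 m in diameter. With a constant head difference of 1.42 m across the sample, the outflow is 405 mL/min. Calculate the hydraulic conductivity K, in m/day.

Cross-sectional area A = π·(d/2)² = π × (0.102/2)² = 0.008171 m².
Convert discharge: 405 mL/min = 6.750e-06 m³/s.
Darcy's law rearranged: K = Q·L / (A·Δh) = 6.750e-06 × 0.428 / (0.008171 × 1.42) = 0.0002490 m/s = 21.51 m/day.

21.5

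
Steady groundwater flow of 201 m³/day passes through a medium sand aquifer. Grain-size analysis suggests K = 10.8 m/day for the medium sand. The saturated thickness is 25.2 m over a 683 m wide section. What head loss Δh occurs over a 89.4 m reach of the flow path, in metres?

Cross-sectional area A = 683 × 25.2 = 17212 m².
From Q = K·A·i, i = Q / (K·A) = 201 / (10.80 × 17212) = 0.001081.
Head loss Δh = i · L = 0.001081 × 89.4 = 0.09667 m.

0.0967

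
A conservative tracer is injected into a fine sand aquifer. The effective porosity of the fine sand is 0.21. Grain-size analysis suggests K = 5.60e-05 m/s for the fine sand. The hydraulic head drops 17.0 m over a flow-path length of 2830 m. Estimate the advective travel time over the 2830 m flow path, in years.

56.0

Convert K: 5.60e-05 m/s × 86400 = 4.838 m/day.
Hydraulic gradient i = Δh / L = 17.0 / 2830 = 0.006007.
Darcy flux q = K · i = 4.838 × 0.006007 = 0.02906 m/day.
Seepage velocity v = q / n_e = 0.02906 / 0.21 = 0.1384 m/day.
Travel time t = L / v = 2830 / 0.1384 = 20448 days = 55.98 years.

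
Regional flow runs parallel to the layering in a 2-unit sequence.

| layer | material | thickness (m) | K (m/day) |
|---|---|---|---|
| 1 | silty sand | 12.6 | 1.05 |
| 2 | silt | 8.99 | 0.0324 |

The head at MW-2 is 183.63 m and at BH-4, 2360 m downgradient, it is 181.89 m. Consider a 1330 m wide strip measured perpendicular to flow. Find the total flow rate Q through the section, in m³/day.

13.3

Flow is parallel to layering, so each bed carries its own Darcy discharge and the transmissivities add.
Σ(K_i·b_i) = 1.05×12.6 + 0.0324×8.99 = 13.52 m²/day.
Hydraulic gradient i = (183.63 − 181.89) / 2360 = 1.74 / 2360 = 0.0007373.
Q = Σ(K_i·b_i) · W · i = 13.52 × 1330 × 0.0007373 = 13.26 m³/day.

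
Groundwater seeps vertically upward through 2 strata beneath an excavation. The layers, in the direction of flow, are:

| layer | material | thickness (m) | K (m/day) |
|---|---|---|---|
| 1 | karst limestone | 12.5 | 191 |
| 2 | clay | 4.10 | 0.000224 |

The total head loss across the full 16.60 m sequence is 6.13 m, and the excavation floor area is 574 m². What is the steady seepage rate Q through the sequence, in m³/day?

0.192

Flow is perpendicular to layering, so the layers act in series and the equivalent K is the thickness-weighted harmonic mean.
Total thickness L = 12.5 + 4.10 = 16.60 m.
Σ(b_i/K_i) = 12.5/191 + 4.10/0.000224 = 18304 d.
K_eq = L / Σ(b_i/K_i) = 16.60 / 18304 = 0.0009069 m/day.
Q = K_eq · A · (Δh/L) = 0.0009069 × 574 × (6.13/16.60) = 0.1922 m³/day.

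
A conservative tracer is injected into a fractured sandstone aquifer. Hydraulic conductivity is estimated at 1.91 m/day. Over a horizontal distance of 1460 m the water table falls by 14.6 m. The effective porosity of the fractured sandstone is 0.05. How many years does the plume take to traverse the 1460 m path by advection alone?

10.5

Hydraulic gradient i = Δh / L = 14.6 / 1460 = 0.01000.
Darcy flux q = K · i = 1.910 × 0.01000 = 0.01910 m/day.
Seepage velocity v = q / n_e = 0.01910 / 0.05 = 0.3820 m/day.
Travel time t = L / v = 1460 / 0.3820 = 3822 days = 10.46 years.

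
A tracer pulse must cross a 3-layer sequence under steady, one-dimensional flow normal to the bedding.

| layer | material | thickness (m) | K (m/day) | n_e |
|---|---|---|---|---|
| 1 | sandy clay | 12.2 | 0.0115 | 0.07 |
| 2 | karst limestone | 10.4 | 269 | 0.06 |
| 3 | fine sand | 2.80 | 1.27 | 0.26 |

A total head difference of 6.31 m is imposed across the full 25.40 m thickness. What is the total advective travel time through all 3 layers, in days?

372

With flow normal to the layers, continuity requires the same specific discharge q through every layer.
Σ(b_i/K_i) = 12.2/0.0115 + 10.4/269 + 2.80/1.27 = 1063 d.
q = Δh / Σ(b_i/K_i) = 6.31 / 1063 = 0.005935 m/day.
In each layer the seepage velocity is v_i = q/n_i, so the layer transit time is t_i = b_i·n_i / q:
  layer 1 (sandy clay): t_1 = 12.2 × 0.07 / 0.005935 = 143.9 d
  layer 2 (karst limestone): t_2 = 10.4 × 0.06 / 0.005935 = 105.1 d
  layer 3 (fine sand): t_3 = 2.80 × 0.26 / 0.005935 = 122.7 d
Total t = Σ t_i = 371.7 days.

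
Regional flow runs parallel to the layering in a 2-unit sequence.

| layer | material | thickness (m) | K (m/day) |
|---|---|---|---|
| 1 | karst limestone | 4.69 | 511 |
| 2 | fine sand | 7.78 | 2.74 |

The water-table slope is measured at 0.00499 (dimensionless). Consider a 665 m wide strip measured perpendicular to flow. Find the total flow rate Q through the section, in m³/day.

Flow is parallel to layering, so each bed carries its own Darcy discharge and the transmissivities add.
Σ(K_i·b_i) = 511×4.69 + 2.74×7.78 = 2418 m²/day.
Hydraulic gradient i = 0.00499.
Q = Σ(K_i·b_i) · W · i = 2418 × 665 × 0.004990 = 8023 m³/day.

8020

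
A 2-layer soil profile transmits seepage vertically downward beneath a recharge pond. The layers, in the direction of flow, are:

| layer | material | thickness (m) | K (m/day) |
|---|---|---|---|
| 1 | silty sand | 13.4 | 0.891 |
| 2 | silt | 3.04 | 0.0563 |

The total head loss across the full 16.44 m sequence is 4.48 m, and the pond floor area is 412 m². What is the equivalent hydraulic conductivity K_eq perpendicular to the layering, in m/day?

0.238

Flow is perpendicular to layering, so the layers act in series and the equivalent K is the thickness-weighted harmonic mean.
Total thickness L = 13.4 + 3.04 = 16.44 m.
Σ(b_i/K_i) = 13.4/0.891 + 3.04/0.0563 = 69.04 d.
K_eq = L / Σ(b_i/K_i) = 16.44 / 69.04 = 0.2381 m/day.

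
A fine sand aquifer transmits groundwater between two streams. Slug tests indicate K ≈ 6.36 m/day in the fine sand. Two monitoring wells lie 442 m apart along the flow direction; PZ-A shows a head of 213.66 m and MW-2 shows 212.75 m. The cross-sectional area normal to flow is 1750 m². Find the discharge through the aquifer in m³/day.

22.9

Hydraulic gradient i = (213.66 − 212.75) / 442 = 0.91 / 442 = 0.002059.
Darcy's law: Q = K · A · i = 6.360 × 1750 × 0.002059 = 22.91 m³/day.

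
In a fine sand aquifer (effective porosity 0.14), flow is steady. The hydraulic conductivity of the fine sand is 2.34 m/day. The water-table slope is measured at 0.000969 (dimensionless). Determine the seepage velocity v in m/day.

0.0162

Hydraulic gradient i = 0.000969.
Darcy flux q = K · i = 2.340 × 0.0009690 = 0.002267 m/day.
Seepage velocity v = q / n_e = 0.002267 / 0.14 = 0.01620 m/day.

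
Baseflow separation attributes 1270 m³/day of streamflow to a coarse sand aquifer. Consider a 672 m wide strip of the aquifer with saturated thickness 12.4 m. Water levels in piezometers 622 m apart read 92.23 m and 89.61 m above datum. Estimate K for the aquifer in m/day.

Cross-sectional area A = 672 × 12.4 = 8333 m².
Hydraulic gradient i = (92.23 − 89.61) / 622 = 2.62 / 622 = 0.004212.
From Q = K·A·i, K = Q / (A·i) = 1270 / (8333 × 0.004212) = 36.18 m/day.

36.2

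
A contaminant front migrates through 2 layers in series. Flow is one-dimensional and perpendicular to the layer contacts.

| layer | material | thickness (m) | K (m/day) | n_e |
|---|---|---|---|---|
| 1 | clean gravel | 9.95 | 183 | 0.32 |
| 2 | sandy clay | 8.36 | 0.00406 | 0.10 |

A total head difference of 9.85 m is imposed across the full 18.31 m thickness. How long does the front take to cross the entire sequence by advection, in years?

With flow normal to the layers, continuity requires the same specific discharge q through every layer.
Σ(b_i/K_i) = 9.95/183 + 8.36/0.00406 = 2059 d.
q = Δh / Σ(b_i/K_i) = 9.85 / 2059 = 0.004783 m/day.
In each layer the seepage velocity is v_i = q/n_i, so the layer transit time is t_i = b_i·n_i / q:
  layer 1 (clean gravel): t_1 = 9.95 × 0.32 / 0.004783 = 665.6 d
  layer 2 (sandy clay): t_2 = 8.36 × 0.10 / 0.004783 = 174.8 d
Total t = Σ t_i = 840.4 days = 2.301 years.

2.30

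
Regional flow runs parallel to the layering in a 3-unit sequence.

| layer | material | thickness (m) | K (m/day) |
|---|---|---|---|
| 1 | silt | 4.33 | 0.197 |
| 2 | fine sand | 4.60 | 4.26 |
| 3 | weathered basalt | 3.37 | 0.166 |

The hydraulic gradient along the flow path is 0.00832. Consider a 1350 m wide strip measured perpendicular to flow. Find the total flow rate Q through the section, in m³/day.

Flow is parallel to layering, so each bed carries its own Darcy discharge and the transmissivities add.
Σ(K_i·b_i) = 0.197×4.33 + 4.26×4.60 + 0.166×3.37 = 21.01 m²/day.
Hydraulic gradient i = 0.00832.
Q = Σ(K_i·b_i) · W · i = 21.01 × 1350 × 0.008320 = 236.0 m³/day.

236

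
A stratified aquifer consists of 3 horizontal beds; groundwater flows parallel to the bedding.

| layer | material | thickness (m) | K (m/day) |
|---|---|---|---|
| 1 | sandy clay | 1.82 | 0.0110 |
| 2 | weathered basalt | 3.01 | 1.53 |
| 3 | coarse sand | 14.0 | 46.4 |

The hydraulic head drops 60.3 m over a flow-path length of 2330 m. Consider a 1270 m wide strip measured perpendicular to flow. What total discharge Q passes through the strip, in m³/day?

Flow is parallel to layering, so each bed carries its own Darcy discharge and the transmissivities add.
Σ(K_i·b_i) = 0.0110×1.82 + 1.53×3.01 + 46.4×14.0 = 654.2 m²/day.
Hydraulic gradient i = Δh / L = 60.3 / 2330 = 0.02588.
Q = Σ(K_i·b_i) · W · i = 654.2 × 1270 × 0.02588 = 21503 m³/day.

21500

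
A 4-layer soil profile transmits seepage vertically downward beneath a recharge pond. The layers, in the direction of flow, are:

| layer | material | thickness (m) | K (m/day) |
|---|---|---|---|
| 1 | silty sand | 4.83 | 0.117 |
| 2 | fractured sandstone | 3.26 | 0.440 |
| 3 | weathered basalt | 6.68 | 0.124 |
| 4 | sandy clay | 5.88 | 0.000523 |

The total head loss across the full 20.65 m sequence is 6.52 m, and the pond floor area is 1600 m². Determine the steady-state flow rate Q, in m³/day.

0.919

Flow is perpendicular to layering, so the layers act in series and the equivalent K is the thickness-weighted harmonic mean.
Total thickness L = 4.83 + 3.26 + 6.68 + 5.88 = 20.65 m.
Σ(b_i/K_i) = 4.83/0.117 + 3.26/0.440 + 6.68/0.124 + 5.88/0.000523 = 11345 d.
K_eq = L / Σ(b_i/K_i) = 20.65 / 11345 = 0.001820 m/day.
Q = K_eq · A · (Δh/L) = 0.001820 × 1600 × (6.52/20.65) = 0.9195 m³/day.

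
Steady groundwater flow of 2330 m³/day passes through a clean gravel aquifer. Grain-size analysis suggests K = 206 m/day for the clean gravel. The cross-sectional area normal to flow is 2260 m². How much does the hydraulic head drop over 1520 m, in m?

7.61

From Q = K·A·i, i = Q / (K·A) = 2330 / (206.0 × 2260) = 0.005005.
Head loss Δh = i · L = 0.005005 × 1520 = 7.607 m.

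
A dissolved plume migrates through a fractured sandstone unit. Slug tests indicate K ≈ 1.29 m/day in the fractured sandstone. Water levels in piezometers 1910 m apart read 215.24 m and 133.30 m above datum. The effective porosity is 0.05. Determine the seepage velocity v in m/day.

1.11

Hydraulic gradient i = (215.24 − 133.30) / 1910 = 81.94 / 1910 = 0.04290.
Darcy flux q = K · i = 1.290 × 0.04290 = 0.05534 m/day.
Seepage velocity v = q / n_e = 0.05534 / 0.05 = 1.107 m/day.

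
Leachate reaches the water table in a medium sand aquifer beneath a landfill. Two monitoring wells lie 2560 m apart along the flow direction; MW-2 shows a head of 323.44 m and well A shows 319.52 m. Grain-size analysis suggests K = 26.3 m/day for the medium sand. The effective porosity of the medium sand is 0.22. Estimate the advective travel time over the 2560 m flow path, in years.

Hydraulic gradient i = (323.44 − 319.52) / 2560 = 3.92 / 2560 = 0.001531.
Darcy flux q = K · i = 26.30 × 0.001531 = 0.04027 m/day.
Seepage velocity v = q / n_e = 0.04027 / 0.22 = 0.1831 m/day.
Travel time t = L / v = 2560 / 0.1831 = 13985 days = 38.29 years.

38.3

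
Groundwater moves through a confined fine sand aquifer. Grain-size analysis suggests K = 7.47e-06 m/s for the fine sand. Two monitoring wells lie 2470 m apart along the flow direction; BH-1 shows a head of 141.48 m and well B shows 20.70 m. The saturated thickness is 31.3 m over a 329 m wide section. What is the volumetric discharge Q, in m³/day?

Convert K: 7.47e-06 m/s × 86400 = 0.6454 m/day.
Cross-sectional area A = 329 × 31.3 = 10298 m².
Hydraulic gradient i = (141.48 − 20.70) / 2470 = 120.78 / 2470 = 0.04890.
Darcy's law: Q = K · A · i = 0.6454 × 10298 × 0.04890 = 325.0 m³/day.

325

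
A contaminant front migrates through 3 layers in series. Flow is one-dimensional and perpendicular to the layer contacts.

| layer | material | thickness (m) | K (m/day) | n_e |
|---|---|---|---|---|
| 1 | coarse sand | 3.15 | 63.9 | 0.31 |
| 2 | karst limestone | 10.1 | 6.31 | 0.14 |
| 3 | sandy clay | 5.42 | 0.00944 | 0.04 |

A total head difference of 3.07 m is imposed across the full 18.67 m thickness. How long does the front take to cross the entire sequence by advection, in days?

With flow normal to the layers, continuity requires the same specific discharge q through every layer.
Σ(b_i/K_i) = 3.15/63.9 + 10.1/6.31 + 5.42/0.00944 = 575.8 d.
q = Δh / Σ(b_i/K_i) = 3.07 / 575.8 = 0.005332 m/day.
In each layer the seepage velocity is v_i = q/n_i, so the layer transit time is t_i = b_i·n_i / q:
  layer 1 (coarse sand): t_1 = 3.15 × 0.31 / 0.005332 = 183.2 d
  layer 2 (karst limestone): t_2 = 10.1 × 0.14 / 0.005332 = 265.2 d
  layer 3 (sandy clay): t_3 = 5.42 × 0.04 / 0.005332 = 40.66 d
Total t = Σ t_i = 489.0 days.

489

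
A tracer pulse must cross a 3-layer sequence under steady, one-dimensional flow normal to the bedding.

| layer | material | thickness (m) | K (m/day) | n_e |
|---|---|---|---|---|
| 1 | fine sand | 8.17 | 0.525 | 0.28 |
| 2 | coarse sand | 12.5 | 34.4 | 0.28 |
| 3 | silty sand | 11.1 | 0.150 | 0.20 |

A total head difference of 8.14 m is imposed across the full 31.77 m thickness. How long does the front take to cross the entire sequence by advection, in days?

With flow normal to the layers, continuity requires the same specific discharge q through every layer.
Σ(b_i/K_i) = 8.17/0.525 + 12.5/34.4 + 11.1/0.150 = 89.93 d.
q = Δh / Σ(b_i/K_i) = 8.14 / 89.93 = 0.09052 m/day.
In each layer the seepage velocity is v_i = q/n_i, so the layer transit time is t_i = b_i·n_i / q:
  layer 1 (fine sand): t_1 = 8.17 × 0.28 / 0.09052 = 25.27 d
  layer 2 (coarse sand): t_2 = 12.5 × 0.28 / 0.09052 = 38.67 d
  layer 3 (silty sand): t_3 = 11.1 × 0.20 / 0.09052 = 24.53 d
Total t = Σ t_i = 88.46 days.

88.5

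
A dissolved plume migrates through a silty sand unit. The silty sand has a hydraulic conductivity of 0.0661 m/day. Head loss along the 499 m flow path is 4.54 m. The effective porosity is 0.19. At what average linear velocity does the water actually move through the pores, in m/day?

0.00317

Hydraulic gradient i = Δh / L = 4.54 / 499 = 0.009098.
Darcy flux q = K · i = 0.06610 × 0.009098 = 0.0006014 m/day.
Seepage velocity v = q / n_e = 0.0006014 / 0.19 = 0.003165 m/day.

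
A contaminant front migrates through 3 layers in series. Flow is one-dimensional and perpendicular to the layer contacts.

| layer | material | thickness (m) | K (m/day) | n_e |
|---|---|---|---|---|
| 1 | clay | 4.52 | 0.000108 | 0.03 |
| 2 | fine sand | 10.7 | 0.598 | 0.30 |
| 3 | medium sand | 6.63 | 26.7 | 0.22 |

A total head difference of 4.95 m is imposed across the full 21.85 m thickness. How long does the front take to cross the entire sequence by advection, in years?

111

With flow normal to the layers, continuity requires the same specific discharge q through every layer.
Σ(b_i/K_i) = 4.52/0.000108 + 10.7/0.598 + 6.63/26.7 = 41870 d.
q = Δh / Σ(b_i/K_i) = 4.95 / 41870 = 0.0001182 m/day.
In each layer the seepage velocity is v_i = q/n_i, so the layer transit time is t_i = b_i·n_i / q:
  layer 1 (clay): t_1 = 4.52 × 0.03 / 0.0001182 = 1147 d
  layer 2 (fine sand): t_2 = 10.7 × 0.30 / 0.0001182 = 27152 d
  layer 3 (medium sand): t_3 = 6.63 × 0.22 / 0.0001182 = 12338 d
Total t = Σ t_i = 40637 days = 111.3 years.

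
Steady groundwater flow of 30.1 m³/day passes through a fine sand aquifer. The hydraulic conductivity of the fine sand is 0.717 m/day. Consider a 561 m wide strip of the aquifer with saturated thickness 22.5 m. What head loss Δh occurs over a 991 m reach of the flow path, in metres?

Cross-sectional area A = 561 × 22.5 = 12622 m².
From Q = K·A·i, i = Q / (K·A) = 30.1 / (0.7170 × 12622) = 0.003326.
Head loss Δh = i · L = 0.003326 × 991 = 3.296 m.

3.30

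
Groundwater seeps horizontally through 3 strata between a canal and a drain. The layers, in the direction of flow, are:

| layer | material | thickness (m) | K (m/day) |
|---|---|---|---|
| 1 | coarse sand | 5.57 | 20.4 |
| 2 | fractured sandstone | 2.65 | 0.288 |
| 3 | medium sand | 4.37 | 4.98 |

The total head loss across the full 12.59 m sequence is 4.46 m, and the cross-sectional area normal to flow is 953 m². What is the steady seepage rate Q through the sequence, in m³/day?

Flow is perpendicular to layering, so the layers act in series and the equivalent K is the thickness-weighted harmonic mean.
Total thickness L = 5.57 + 2.65 + 4.37 = 12.59 m.
Σ(b_i/K_i) = 5.57/20.4 + 2.65/0.288 + 4.37/4.98 = 10.35 d.
K_eq = L / Σ(b_i/K_i) = 12.59 / 10.35 = 1.216 m/day.
Q = K_eq · A · (Δh/L) = 1.216 × 953 × (4.46/12.59) = 410.6 m³/day.

411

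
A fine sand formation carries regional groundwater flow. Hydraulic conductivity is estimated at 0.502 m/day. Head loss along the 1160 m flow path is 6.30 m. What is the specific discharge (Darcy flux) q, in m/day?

0.00273

Hydraulic gradient i = Δh / L = 6.30 / 1160 = 0.005431.
Specific discharge q = K · i = 0.5020 × 0.005431 = 0.002726 m/day.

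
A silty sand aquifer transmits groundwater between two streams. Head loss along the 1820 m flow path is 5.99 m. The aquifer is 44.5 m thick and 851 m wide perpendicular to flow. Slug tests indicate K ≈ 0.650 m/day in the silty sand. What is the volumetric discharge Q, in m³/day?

Cross-sectional area A = 851 × 44.5 = 37870 m².
Hydraulic gradient i = Δh / L = 5.99 / 1820 = 0.003291.
Darcy's law: Q = K · A · i = 0.6500 × 37870 × 0.003291 = 81.01 m³/day.

81.0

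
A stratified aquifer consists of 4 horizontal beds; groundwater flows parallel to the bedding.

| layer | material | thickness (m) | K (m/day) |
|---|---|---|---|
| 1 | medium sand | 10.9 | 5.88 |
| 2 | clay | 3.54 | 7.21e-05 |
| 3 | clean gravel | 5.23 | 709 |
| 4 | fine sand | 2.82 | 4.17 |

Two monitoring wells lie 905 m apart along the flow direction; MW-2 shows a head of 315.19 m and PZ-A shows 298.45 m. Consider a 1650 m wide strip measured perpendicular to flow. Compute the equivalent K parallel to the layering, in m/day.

168

Flow is parallel to layering, so each bed carries its own Darcy discharge and the transmissivities add.
Σ(K_i·b_i) = 5.88×10.9 + 7.21e-05×3.54 + 709×5.23 + 4.17×2.82 = 3784 m²/day.
Total thickness b = 22.49 m, so K_eq = Σ(K_i·b_i)/b = 168.2 m/day.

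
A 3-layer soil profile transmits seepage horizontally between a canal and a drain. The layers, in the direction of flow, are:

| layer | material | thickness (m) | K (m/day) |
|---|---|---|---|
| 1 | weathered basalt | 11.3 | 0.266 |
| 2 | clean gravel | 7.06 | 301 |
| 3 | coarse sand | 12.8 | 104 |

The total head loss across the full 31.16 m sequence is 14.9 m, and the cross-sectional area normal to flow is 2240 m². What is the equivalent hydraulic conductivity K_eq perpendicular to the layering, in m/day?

Flow is perpendicular to layering, so the layers act in series and the equivalent K is the thickness-weighted harmonic mean.
Total thickness L = 11.3 + 7.06 + 12.8 = 31.16 m.
Σ(b_i/K_i) = 11.3/0.266 + 7.06/301 + 12.8/104 = 42.63 d.
K_eq = L / Σ(b_i/K_i) = 31.16 / 42.63 = 0.7310 m/day.

0.731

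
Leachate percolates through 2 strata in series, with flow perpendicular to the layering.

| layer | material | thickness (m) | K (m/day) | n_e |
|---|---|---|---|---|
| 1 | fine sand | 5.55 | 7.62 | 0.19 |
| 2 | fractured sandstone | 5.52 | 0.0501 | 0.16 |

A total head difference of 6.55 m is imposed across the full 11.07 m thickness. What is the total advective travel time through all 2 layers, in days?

32.8

With flow normal to the layers, continuity requires the same specific discharge q through every layer.
Σ(b_i/K_i) = 5.55/7.62 + 5.52/0.0501 = 110.9 d.
q = Δh / Σ(b_i/K_i) = 6.55 / 110.9 = 0.05906 m/day.
In each layer the seepage velocity is v_i = q/n_i, so the layer transit time is t_i = b_i·n_i / q:
  layer 1 (fine sand): t_1 = 5.55 × 0.19 / 0.05906 = 17.86 d
  layer 2 (fractured sandstone): t_2 = 5.52 × 0.16 / 0.05906 = 14.95 d
Total t = Σ t_i = 32.81 days.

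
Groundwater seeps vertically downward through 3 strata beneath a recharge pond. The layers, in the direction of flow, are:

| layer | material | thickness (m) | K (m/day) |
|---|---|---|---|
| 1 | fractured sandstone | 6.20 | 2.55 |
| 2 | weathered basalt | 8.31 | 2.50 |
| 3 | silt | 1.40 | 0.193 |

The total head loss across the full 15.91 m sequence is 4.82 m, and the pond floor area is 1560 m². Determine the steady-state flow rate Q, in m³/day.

Flow is perpendicular to layering, so the layers act in series and the equivalent K is the thickness-weighted harmonic mean.
Total thickness L = 6.20 + 8.31 + 1.40 = 15.91 m.
Σ(b_i/K_i) = 6.20/2.55 + 8.31/2.50 + 1.40/0.193 = 13.01 d.
K_eq = L / Σ(b_i/K_i) = 15.91 / 13.01 = 1.223 m/day.
Q = K_eq · A · (Δh/L) = 1.223 × 1560 × (4.82/15.91) = 578.0 m³/day.

578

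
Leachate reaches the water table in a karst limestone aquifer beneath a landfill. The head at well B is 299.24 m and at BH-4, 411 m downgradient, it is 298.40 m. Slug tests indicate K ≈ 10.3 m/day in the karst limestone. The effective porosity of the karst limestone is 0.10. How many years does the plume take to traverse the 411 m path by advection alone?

Hydraulic gradient i = (299.24 − 298.40) / 411 = 0.84 / 411 = 0.002044.
Darcy flux q = K · i = 10.30 × 0.002044 = 0.02105 m/day.
Seepage velocity v = q / n_e = 0.02105 / 0.10 = 0.2105 m/day.
Travel time t = L / v = 411 / 0.2105 = 1952 days = 5.345 years.

5.35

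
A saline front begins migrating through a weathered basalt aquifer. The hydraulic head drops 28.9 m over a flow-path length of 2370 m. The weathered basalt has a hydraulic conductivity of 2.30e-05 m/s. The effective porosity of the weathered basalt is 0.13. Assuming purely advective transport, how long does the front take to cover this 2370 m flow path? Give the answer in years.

34.8

Convert K: 2.30e-05 m/s × 86400 = 1.987 m/day.
Hydraulic gradient i = Δh / L = 28.9 / 2370 = 0.01219.
Darcy flux q = K · i = 1.987 × 0.01219 = 0.02423 m/day.
Seepage velocity v = q / n_e = 0.02423 / 0.13 = 0.1864 m/day.
Travel time t = L / v = 2370 / 0.1864 = 12715 days = 34.81 years.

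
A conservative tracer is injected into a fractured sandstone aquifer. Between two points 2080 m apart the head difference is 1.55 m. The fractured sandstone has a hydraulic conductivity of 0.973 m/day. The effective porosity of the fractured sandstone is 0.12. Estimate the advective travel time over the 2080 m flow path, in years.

Hydraulic gradient i = Δh / L = 1.55 / 2080 = 0.0007452.
Darcy flux q = K · i = 0.9730 × 0.0007452 = 0.0007251 m/day.
Seepage velocity v = q / n_e = 0.0007251 / 0.12 = 0.006042 m/day.
Travel time t = L / v = 2080 / 0.006042 = 3.442e+05 days = 942.5 years.

942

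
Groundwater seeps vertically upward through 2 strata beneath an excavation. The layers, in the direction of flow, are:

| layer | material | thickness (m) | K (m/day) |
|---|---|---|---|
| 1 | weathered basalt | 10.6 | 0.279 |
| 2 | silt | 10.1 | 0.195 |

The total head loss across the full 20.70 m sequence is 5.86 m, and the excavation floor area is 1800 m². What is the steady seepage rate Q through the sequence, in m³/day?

117

Flow is perpendicular to layering, so the layers act in series and the equivalent K is the thickness-weighted harmonic mean.
Total thickness L = 10.6 + 10.1 = 20.70 m.
Σ(b_i/K_i) = 10.6/0.279 + 10.1/0.195 = 89.79 d.
K_eq = L / Σ(b_i/K_i) = 20.70 / 89.79 = 0.2305 m/day.
Q = K_eq · A · (Δh/L) = 0.2305 × 1800 × (5.86/20.70) = 117.5 m³/day.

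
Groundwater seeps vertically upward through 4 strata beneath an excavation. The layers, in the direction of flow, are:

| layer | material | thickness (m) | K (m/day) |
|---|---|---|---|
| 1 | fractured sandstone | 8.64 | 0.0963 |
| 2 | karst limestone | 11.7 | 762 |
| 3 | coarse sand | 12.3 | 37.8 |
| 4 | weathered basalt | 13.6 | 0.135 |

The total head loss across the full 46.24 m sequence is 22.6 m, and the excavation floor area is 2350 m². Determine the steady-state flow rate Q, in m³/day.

278

Flow is perpendicular to layering, so the layers act in series and the equivalent K is the thickness-weighted harmonic mean.
Total thickness L = 8.64 + 11.7 + 12.3 + 13.6 = 46.24 m.
Σ(b_i/K_i) = 8.64/0.0963 + 11.7/762 + 12.3/37.8 + 13.6/0.135 = 190.8 d.
K_eq = L / Σ(b_i/K_i) = 46.24 / 190.8 = 0.2423 m/day.
Q = K_eq · A · (Δh/L) = 0.2423 × 2350 × (22.6/46.24) = 278.4 m³/day.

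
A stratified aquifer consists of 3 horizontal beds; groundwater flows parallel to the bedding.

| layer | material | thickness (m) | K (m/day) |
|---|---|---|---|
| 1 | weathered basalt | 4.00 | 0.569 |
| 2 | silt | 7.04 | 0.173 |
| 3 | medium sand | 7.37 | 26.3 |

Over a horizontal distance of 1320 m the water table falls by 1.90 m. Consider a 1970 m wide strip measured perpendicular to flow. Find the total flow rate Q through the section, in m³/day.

Flow is parallel to layering, so each bed carries its own Darcy discharge and the transmissivities add.
Σ(K_i·b_i) = 0.569×4.00 + 0.173×7.04 + 26.3×7.37 = 197.3 m²/day.
Hydraulic gradient i = Δh / L = 1.90 / 1320 = 0.001439.
Q = Σ(K_i·b_i) · W · i = 197.3 × 1970 × 0.001439 = 559.5 m³/day.

560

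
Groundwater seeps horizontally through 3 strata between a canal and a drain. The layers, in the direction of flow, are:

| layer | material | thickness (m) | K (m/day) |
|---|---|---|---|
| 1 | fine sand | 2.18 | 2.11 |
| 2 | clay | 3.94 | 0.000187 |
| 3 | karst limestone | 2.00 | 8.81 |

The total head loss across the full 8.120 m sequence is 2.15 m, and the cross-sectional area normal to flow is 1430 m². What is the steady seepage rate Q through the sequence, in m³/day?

0.146

Flow is perpendicular to layering, so the layers act in series and the equivalent K is the thickness-weighted harmonic mean.
Total thickness L = 2.18 + 3.94 + 2.00 = 8.120 m.
Σ(b_i/K_i) = 2.18/2.11 + 3.94/0.000187 + 2.00/8.81 = 21071 d.
K_eq = L / Σ(b_i/K_i) = 8.120 / 21071 = 0.0003854 m/day.
Q = K_eq · A · (Δh/L) = 0.0003854 × 1430 × (2.15/8.120) = 0.1459 m³/day.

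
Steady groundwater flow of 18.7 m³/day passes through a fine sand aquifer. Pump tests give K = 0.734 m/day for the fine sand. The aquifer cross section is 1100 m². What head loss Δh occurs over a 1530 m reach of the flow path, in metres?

From Q = K·A·i, i = Q / (K·A) = 18.7 / (0.7340 × 1100) = 0.02316.
Head loss Δh = i · L = 0.02316 × 1530 = 35.44 m.

35.4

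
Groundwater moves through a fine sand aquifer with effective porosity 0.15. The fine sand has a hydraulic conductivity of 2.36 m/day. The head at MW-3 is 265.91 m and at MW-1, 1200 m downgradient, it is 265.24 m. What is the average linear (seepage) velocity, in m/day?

0.00878

Hydraulic gradient i = (265.91 − 265.24) / 1200 = 0.67 / 1200 = 0.0005583.
Darcy flux q = K · i = 2.360 × 0.0005583 = 0.001318 m/day.
Seepage velocity v = q / n_e = 0.001318 / 0.15 = 0.008784 m/day.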